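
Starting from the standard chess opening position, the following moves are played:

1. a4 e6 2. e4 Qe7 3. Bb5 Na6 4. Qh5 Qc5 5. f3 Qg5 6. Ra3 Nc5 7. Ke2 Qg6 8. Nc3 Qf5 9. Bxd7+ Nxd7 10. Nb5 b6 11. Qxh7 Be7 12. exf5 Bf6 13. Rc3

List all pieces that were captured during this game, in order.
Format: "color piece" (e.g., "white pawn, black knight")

Tracking captures:
  Bxd7+: captured black pawn
  Nxd7: captured white bishop
  Qxh7: captured black pawn
  exf5: captured black queen

black pawn, white bishop, black pawn, black queen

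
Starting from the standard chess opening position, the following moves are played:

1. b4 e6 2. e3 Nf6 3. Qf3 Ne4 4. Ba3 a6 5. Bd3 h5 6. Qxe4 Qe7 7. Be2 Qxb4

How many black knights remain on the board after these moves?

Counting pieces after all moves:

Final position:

  a b c d e f g h
  ─────────────────
8│♜ ♞ ♝ · ♚ ♝ · ♜│8
7│· ♟ ♟ ♟ · ♟ ♟ ·│7
6│♟ · · · ♟ · · ·│6
5│· · · · · · · ♟│5
4│· ♛ · · ♕ · · ·│4
3│♗ · · · ♙ · · ·│3
2│♙ · ♙ ♙ ♗ ♙ ♙ ♙│2
1│♖ ♘ · · ♔ · ♘ ♖│1
  ─────────────────
  a b c d e f g h


1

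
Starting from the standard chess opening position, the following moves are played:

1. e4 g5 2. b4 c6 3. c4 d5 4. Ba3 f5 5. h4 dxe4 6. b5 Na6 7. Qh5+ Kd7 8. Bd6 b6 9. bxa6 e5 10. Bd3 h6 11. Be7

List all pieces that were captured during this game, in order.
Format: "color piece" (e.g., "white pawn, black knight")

Tracking captures:
  dxe4: captured white pawn
  bxa6: captured black knight

white pawn, black knight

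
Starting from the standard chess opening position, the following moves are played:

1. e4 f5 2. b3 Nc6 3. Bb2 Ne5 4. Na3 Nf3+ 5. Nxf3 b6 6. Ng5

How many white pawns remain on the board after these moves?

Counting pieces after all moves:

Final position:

  a b c d e f g h
  ─────────────────
8│♜ · ♝ ♛ ♚ ♝ ♞ ♜│8
7│♟ · ♟ ♟ ♟ · ♟ ♟│7
6│· ♟ · · · · · ·│6
5│· · · · · ♟ ♘ ·│5
4│· · · · ♙ · · ·│4
3│♘ ♙ · · · · · ·│3
2│♙ ♗ ♙ ♙ · ♙ ♙ ♙│2
1│♖ · · ♕ ♔ ♗ · ♖│1
  ─────────────────
  a b c d e f g h


8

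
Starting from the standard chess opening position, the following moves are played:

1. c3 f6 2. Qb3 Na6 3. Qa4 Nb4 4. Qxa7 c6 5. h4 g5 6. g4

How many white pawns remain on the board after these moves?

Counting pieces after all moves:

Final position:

  a b c d e f g h
  ─────────────────
8│♜ · ♝ ♛ ♚ ♝ ♞ ♜│8
7│♕ ♟ · ♟ ♟ · · ♟│7
6│· · ♟ · · ♟ · ·│6
5│· · · · · · ♟ ·│5
4│· ♞ · · · · ♙ ♙│4
3│· · ♙ · · · · ·│3
2│♙ ♙ · ♙ ♙ ♙ · ·│2
1│♖ ♘ ♗ · ♔ ♗ ♘ ♖│1
  ─────────────────
  a b c d e f g h


8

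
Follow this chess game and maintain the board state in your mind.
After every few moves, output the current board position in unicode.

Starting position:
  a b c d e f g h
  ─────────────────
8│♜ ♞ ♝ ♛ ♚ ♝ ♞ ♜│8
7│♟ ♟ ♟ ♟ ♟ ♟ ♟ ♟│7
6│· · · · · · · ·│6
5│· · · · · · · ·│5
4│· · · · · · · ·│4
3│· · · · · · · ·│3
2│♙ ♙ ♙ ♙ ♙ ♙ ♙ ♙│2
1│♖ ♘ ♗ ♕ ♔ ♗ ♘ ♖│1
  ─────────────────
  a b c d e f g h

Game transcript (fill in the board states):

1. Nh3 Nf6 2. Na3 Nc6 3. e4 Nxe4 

  a b c d e f g h
  ─────────────────
8│♜ · ♝ ♛ ♚ ♝ · ♜│8
7│♟ ♟ ♟ ♟ ♟ ♟ ♟ ♟│7
6│· · ♞ · · · · ·│6
5│· · · · · · · ·│5
4│· · · · ♞ · · ·│4
3│♘ · · · · · · ♘│3
2│♙ ♙ ♙ ♙ · ♙ ♙ ♙│2
1│♖ · ♗ ♕ ♔ ♗ · ♖│1
  ─────────────────
  a b c d e f g h

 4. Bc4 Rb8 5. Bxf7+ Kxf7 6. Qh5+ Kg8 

  a b c d e f g h
  ─────────────────
8│· ♜ ♝ ♛ · ♝ ♚ ♜│8
7│♟ ♟ ♟ ♟ ♟ · ♟ ♟│7
6│· · ♞ · · · · ·│6
5│· · · · · · · ♕│5
4│· · · · ♞ · · ·│4
3│♘ · · · · · · ♘│3
2│♙ ♙ ♙ ♙ · ♙ ♙ ♙│2
1│♖ · ♗ · ♔ · · ♖│1
  ─────────────────
  a b c d e f g h

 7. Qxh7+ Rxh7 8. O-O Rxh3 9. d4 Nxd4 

  a b c d e f g h
  ─────────────────
8│· ♜ ♝ ♛ · ♝ ♚ ·│8
7│♟ ♟ ♟ ♟ ♟ · ♟ ·│7
6│· · · · · · · ·│6
5│· · · · · · · ·│5
4│· · · ♞ ♞ · · ·│4
3│♘ · · · · · · ♜│3
2│♙ ♙ ♙ · · ♙ ♙ ♙│2
1│♖ · ♗ · · ♖ ♔ ·│1
  ─────────────────
  a b c d e f g h

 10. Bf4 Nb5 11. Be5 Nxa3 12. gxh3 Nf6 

  a b c d e f g h
  ─────────────────
8│· ♜ ♝ ♛ · ♝ ♚ ·│8
7│♟ ♟ ♟ ♟ ♟ · ♟ ·│7
6│· · · · · ♞ · ·│6
5│· · · · ♗ · · ·│5
4│· · · · · · · ·│4
3│♞ · · · · · · ♙│3
2│♙ ♙ ♙ · · ♙ · ♙│2
1│♖ · · · · ♖ ♔ ·│1
  ─────────────────
  a b c d e f g h

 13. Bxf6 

  a b c d e f g h
  ─────────────────
8│· ♜ ♝ ♛ · ♝ ♚ ·│8
7│♟ ♟ ♟ ♟ ♟ · ♟ ·│7
6│· · · · · ♗ · ·│6
5│· · · · · · · ·│5
4│· · · · · · · ·│4
3│♞ · · · · · · ♙│3
2│♙ ♙ ♙ · · ♙ · ♙│2
1│♖ · · · · ♖ ♔ ·│1
  ─────────────────
  a b c d e f g h


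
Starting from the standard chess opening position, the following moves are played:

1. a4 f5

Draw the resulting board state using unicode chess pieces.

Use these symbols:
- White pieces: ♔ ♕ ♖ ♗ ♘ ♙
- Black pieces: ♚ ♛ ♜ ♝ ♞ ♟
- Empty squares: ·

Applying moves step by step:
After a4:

♜ ♞ ♝ ♛ ♚ ♝ ♞ ♜
♟ ♟ ♟ ♟ ♟ ♟ ♟ ♟
· · · · · · · ·
· · · · · · · ·
♙ · · · · · · ·
· · · · · · · ·
· ♙ ♙ ♙ ♙ ♙ ♙ ♙
♖ ♘ ♗ ♕ ♔ ♗ ♘ ♖


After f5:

♜ ♞ ♝ ♛ ♚ ♝ ♞ ♜
♟ ♟ ♟ ♟ ♟ · ♟ ♟
· · · · · · · ·
· · · · · ♟ · ·
♙ · · · · · · ·
· · · · · · · ·
· ♙ ♙ ♙ ♙ ♙ ♙ ♙
♖ ♘ ♗ ♕ ♔ ♗ ♘ ♖



  a b c d e f g h
  ─────────────────
8│♜ ♞ ♝ ♛ ♚ ♝ ♞ ♜│8
7│♟ ♟ ♟ ♟ ♟ · ♟ ♟│7
6│· · · · · · · ·│6
5│· · · · · ♟ · ·│5
4│♙ · · · · · · ·│4
3│· · · · · · · ·│3
2│· ♙ ♙ ♙ ♙ ♙ ♙ ♙│2
1│♖ ♘ ♗ ♕ ♔ ♗ ♘ ♖│1
  ─────────────────
  a b c d e f g h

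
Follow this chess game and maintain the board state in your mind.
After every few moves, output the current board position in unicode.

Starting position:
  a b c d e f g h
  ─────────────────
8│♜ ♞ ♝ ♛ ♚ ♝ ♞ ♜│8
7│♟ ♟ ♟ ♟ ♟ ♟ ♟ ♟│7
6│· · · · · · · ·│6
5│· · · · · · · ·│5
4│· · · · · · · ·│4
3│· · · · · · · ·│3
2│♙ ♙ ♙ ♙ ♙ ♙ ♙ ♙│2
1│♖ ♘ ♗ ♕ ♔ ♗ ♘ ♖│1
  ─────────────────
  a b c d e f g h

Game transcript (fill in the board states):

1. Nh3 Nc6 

  a b c d e f g h
  ─────────────────
8│♜ · ♝ ♛ ♚ ♝ ♞ ♜│8
7│♟ ♟ ♟ ♟ ♟ ♟ ♟ ♟│7
6│· · ♞ · · · · ·│6
5│· · · · · · · ·│5
4│· · · · · · · ·│4
3│· · · · · · · ♘│3
2│♙ ♙ ♙ ♙ ♙ ♙ ♙ ♙│2
1│♖ ♘ ♗ ♕ ♔ ♗ · ♖│1
  ─────────────────
  a b c d e f g h

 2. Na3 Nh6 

  a b c d e f g h
  ─────────────────
8│♜ · ♝ ♛ ♚ ♝ · ♜│8
7│♟ ♟ ♟ ♟ ♟ ♟ ♟ ♟│7
6│· · ♞ · · · · ♞│6
5│· · · · · · · ·│5
4│· · · · · · · ·│4
3│♘ · · · · · · ♘│3
2│♙ ♙ ♙ ♙ ♙ ♙ ♙ ♙│2
1│♖ · ♗ ♕ ♔ ♗ · ♖│1
  ─────────────────
  a b c d e f g h

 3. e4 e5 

  a b c d e f g h
  ─────────────────
8│♜ · ♝ ♛ ♚ ♝ · ♜│8
7│♟ ♟ ♟ ♟ · ♟ ♟ ♟│7
6│· · ♞ · · · · ♞│6
5│· · · · ♟ · · ·│5
4│· · · · ♙ · · ·│4
3│♘ · · · · · · ♘│3
2│♙ ♙ ♙ ♙ · ♙ ♙ ♙│2
1│♖ · ♗ ♕ ♔ ♗ · ♖│1
  ─────────────────
  a b c d e f g h

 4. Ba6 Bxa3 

  a b c d e f g h
  ─────────────────
8│♜ · ♝ ♛ ♚ · · ♜│8
7│♟ ♟ ♟ ♟ · ♟ ♟ ♟│7
6│♗ · ♞ · · · · ♞│6
5│· · · · ♟ · · ·│5
4│· · · · ♙ · · ·│4
3│♝ · · · · · · ♘│3
2│♙ ♙ ♙ ♙ · ♙ ♙ ♙│2
1│♖ · ♗ ♕ ♔ · · ♖│1
  ─────────────────
  a b c d e f g h



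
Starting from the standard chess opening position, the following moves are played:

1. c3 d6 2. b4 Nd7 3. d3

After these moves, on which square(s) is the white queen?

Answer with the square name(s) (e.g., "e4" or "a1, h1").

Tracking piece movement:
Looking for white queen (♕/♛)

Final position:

  a b c d e f g h
  ─────────────────
8│♜ · ♝ ♛ ♚ ♝ ♞ ♜│8
7│♟ ♟ ♟ ♞ ♟ ♟ ♟ ♟│7
6│· · · ♟ · · · ·│6
5│· · · · · · · ·│5
4│· ♙ · · · · · ·│4
3│· · ♙ ♙ · · · ·│3
2│♙ · · · ♙ ♙ ♙ ♙│2
1│♖ ♘ ♗ ♕ ♔ ♗ ♘ ♖│1
  ─────────────────
  a b c d e f g h


d1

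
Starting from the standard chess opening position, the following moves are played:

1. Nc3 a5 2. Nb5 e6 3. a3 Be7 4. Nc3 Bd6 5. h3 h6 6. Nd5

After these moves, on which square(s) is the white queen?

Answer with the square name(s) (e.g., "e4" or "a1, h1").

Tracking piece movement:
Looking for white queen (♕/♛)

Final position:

  a b c d e f g h
  ─────────────────
8│♜ ♞ ♝ ♛ ♚ · ♞ ♜│8
7│· ♟ ♟ ♟ · ♟ ♟ ·│7
6│· · · ♝ ♟ · · ♟│6
5│♟ · · ♘ · · · ·│5
4│· · · · · · · ·│4
3│♙ · · · · · · ♙│3
2│· ♙ ♙ ♙ ♙ ♙ ♙ ·│2
1│♖ · ♗ ♕ ♔ ♗ ♘ ♖│1
  ─────────────────
  a b c d e f g h


d1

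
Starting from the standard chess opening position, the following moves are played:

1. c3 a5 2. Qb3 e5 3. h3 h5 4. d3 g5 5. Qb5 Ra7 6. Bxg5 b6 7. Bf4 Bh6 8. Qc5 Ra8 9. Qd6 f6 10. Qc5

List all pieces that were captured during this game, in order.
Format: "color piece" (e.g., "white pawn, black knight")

Tracking captures:
  Bxg5: captured black pawn

black pawn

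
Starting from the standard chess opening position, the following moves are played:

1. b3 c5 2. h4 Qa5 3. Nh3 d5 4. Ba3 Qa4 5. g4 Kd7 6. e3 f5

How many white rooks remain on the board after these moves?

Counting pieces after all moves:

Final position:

  a b c d e f g h
  ─────────────────
8│♜ ♞ ♝ · · ♝ ♞ ♜│8
7│♟ ♟ · ♚ ♟ · ♟ ♟│7
6│· · · · · · · ·│6
5│· · ♟ ♟ · ♟ · ·│5
4│♛ · · · · · ♙ ♙│4
3│♗ ♙ · · ♙ · · ♘│3
2│♙ · ♙ ♙ · ♙ · ·│2
1│♖ ♘ · ♕ ♔ ♗ · ♖│1
  ─────────────────
  a b c d e f g h


2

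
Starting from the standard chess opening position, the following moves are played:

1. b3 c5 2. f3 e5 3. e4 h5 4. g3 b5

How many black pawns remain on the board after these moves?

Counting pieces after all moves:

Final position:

  a b c d e f g h
  ─────────────────
8│♜ ♞ ♝ ♛ ♚ ♝ ♞ ♜│8
7│♟ · · ♟ · ♟ ♟ ·│7
6│· · · · · · · ·│6
5│· ♟ ♟ · ♟ · · ♟│5
4│· · · · ♙ · · ·│4
3│· ♙ · · · ♙ ♙ ·│3
2│♙ · ♙ ♙ · · · ♙│2
1│♖ ♘ ♗ ♕ ♔ ♗ ♘ ♖│1
  ─────────────────
  a b c d e f g h


8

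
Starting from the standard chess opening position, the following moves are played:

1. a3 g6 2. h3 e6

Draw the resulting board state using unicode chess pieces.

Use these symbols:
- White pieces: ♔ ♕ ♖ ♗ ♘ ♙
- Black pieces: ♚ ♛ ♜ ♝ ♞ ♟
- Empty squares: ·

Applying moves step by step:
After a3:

♜ ♞ ♝ ♛ ♚ ♝ ♞ ♜
♟ ♟ ♟ ♟ ♟ ♟ ♟ ♟
· · · · · · · ·
· · · · · · · ·
· · · · · · · ·
♙ · · · · · · ·
· ♙ ♙ ♙ ♙ ♙ ♙ ♙
♖ ♘ ♗ ♕ ♔ ♗ ♘ ♖


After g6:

♜ ♞ ♝ ♛ ♚ ♝ ♞ ♜
♟ ♟ ♟ ♟ ♟ ♟ · ♟
· · · · · · ♟ ·
· · · · · · · ·
· · · · · · · ·
♙ · · · · · · ·
· ♙ ♙ ♙ ♙ ♙ ♙ ♙
♖ ♘ ♗ ♕ ♔ ♗ ♘ ♖


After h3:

♜ ♞ ♝ ♛ ♚ ♝ ♞ ♜
♟ ♟ ♟ ♟ ♟ ♟ · ♟
· · · · · · ♟ ·
· · · · · · · ·
· · · · · · · ·
♙ · · · · · · ♙
· ♙ ♙ ♙ ♙ ♙ ♙ ·
♖ ♘ ♗ ♕ ♔ ♗ ♘ ♖


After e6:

♜ ♞ ♝ ♛ ♚ ♝ ♞ ♜
♟ ♟ ♟ ♟ · ♟ · ♟
· · · · ♟ · ♟ ·
· · · · · · · ·
· · · · · · · ·
♙ · · · · · · ♙
· ♙ ♙ ♙ ♙ ♙ ♙ ·
♖ ♘ ♗ ♕ ♔ ♗ ♘ ♖



  a b c d e f g h
  ─────────────────
8│♜ ♞ ♝ ♛ ♚ ♝ ♞ ♜│8
7│♟ ♟ ♟ ♟ · ♟ · ♟│7
6│· · · · ♟ · ♟ ·│6
5│· · · · · · · ·│5
4│· · · · · · · ·│4
3│♙ · · · · · · ♙│3
2│· ♙ ♙ ♙ ♙ ♙ ♙ ·│2
1│♖ ♘ ♗ ♕ ♔ ♗ ♘ ♖│1
  ─────────────────
  a b c d e f g h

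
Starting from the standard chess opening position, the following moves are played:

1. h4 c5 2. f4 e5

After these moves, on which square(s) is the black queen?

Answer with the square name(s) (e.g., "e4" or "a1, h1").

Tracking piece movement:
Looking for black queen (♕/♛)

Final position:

  a b c d e f g h
  ─────────────────
8│♜ ♞ ♝ ♛ ♚ ♝ ♞ ♜│8
7│♟ ♟ · ♟ · ♟ ♟ ♟│7
6│· · · · · · · ·│6
5│· · ♟ · ♟ · · ·│5
4│· · · · · ♙ · ♙│4
3│· · · · · · · ·│3
2│♙ ♙ ♙ ♙ ♙ · ♙ ·│2
1│♖ ♘ ♗ ♕ ♔ ♗ ♘ ♖│1
  ─────────────────
  a b c d e f g h


d8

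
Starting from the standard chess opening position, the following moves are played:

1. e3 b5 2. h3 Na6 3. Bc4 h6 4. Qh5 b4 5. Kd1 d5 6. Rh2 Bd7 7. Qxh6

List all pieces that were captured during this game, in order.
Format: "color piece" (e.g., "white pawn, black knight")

Tracking captures:
  Qxh6: captured black pawn

black pawn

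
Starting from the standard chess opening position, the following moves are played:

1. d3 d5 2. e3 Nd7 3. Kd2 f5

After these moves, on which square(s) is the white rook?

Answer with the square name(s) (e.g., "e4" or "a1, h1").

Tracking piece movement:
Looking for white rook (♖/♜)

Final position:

  a b c d e f g h
  ─────────────────
8│♜ · ♝ ♛ ♚ ♝ ♞ ♜│8
7│♟ ♟ ♟ ♞ ♟ · ♟ ♟│7
6│· · · · · · · ·│6
5│· · · ♟ · ♟ · ·│5
4│· · · · · · · ·│4
3│· · · ♙ ♙ · · ·│3
2│♙ ♙ ♙ ♔ · ♙ ♙ ♙│2
1│♖ ♘ ♗ ♕ · ♗ ♘ ♖│1
  ─────────────────
  a b c d e f g h


a1, h1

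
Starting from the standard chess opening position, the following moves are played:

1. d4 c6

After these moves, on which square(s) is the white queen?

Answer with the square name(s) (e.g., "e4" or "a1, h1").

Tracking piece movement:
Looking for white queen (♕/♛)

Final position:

  a b c d e f g h
  ─────────────────
8│♜ ♞ ♝ ♛ ♚ ♝ ♞ ♜│8
7│♟ ♟ · ♟ ♟ ♟ ♟ ♟│7
6│· · ♟ · · · · ·│6
5│· · · · · · · ·│5
4│· · · ♙ · · · ·│4
3│· · · · · · · ·│3
2│♙ ♙ ♙ · ♙ ♙ ♙ ♙│2
1│♖ ♘ ♗ ♕ ♔ ♗ ♘ ♖│1
  ─────────────────
  a b c d e f g h


d1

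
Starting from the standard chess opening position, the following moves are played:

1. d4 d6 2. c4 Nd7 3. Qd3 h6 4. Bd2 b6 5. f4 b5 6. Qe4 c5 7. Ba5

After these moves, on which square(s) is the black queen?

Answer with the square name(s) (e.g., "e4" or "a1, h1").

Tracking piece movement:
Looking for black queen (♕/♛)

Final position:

  a b c d e f g h
  ─────────────────
8│♜ · ♝ ♛ ♚ ♝ ♞ ♜│8
7│♟ · · ♞ ♟ ♟ ♟ ·│7
6│· · · ♟ · · · ♟│6
5│♗ ♟ ♟ · · · · ·│5
4│· · ♙ ♙ ♕ ♙ · ·│4
3│· · · · · · · ·│3
2│♙ ♙ · · ♙ · ♙ ♙│2
1│♖ ♘ · · ♔ ♗ ♘ ♖│1
  ─────────────────
  a b c d e f g h


d8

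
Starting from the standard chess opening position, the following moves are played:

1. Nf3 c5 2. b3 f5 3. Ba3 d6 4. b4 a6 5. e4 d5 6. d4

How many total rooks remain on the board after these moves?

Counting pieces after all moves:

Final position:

  a b c d e f g h
  ─────────────────
8│♜ ♞ ♝ ♛ ♚ ♝ ♞ ♜│8
7│· ♟ · · ♟ · ♟ ♟│7
6│♟ · · · · · · ·│6
5│· · ♟ ♟ · ♟ · ·│5
4│· ♙ · ♙ ♙ · · ·│4
3│♗ · · · · ♘ · ·│3
2│♙ · ♙ · · ♙ ♙ ♙│2
1│♖ ♘ · ♕ ♔ ♗ · ♖│1
  ─────────────────
  a b c d e f g h


4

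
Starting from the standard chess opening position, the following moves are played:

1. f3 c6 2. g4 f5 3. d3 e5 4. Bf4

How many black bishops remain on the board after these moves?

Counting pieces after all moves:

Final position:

  a b c d e f g h
  ─────────────────
8│♜ ♞ ♝ ♛ ♚ ♝ ♞ ♜│8
7│♟ ♟ · ♟ · · ♟ ♟│7
6│· · ♟ · · · · ·│6
5│· · · · ♟ ♟ · ·│5
4│· · · · · ♗ ♙ ·│4
3│· · · ♙ · ♙ · ·│3
2│♙ ♙ ♙ · ♙ · · ♙│2
1│♖ ♘ · ♕ ♔ ♗ ♘ ♖│1
  ─────────────────
  a b c d e f g h


2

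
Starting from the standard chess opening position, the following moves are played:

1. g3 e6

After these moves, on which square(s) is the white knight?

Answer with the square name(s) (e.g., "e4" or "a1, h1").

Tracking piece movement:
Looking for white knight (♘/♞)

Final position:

  a b c d e f g h
  ─────────────────
8│♜ ♞ ♝ ♛ ♚ ♝ ♞ ♜│8
7│♟ ♟ ♟ ♟ · ♟ ♟ ♟│7
6│· · · · ♟ · · ·│6
5│· · · · · · · ·│5
4│· · · · · · · ·│4
3│· · · · · · ♙ ·│3
2│♙ ♙ ♙ ♙ ♙ ♙ · ♙│2
1│♖ ♘ ♗ ♕ ♔ ♗ ♘ ♖│1
  ─────────────────
  a b c d e f g h


b1, g1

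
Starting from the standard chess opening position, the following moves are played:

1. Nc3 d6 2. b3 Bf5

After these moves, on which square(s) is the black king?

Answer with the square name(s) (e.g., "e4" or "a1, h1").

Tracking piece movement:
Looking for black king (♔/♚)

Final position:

  a b c d e f g h
  ─────────────────
8│♜ ♞ · ♛ ♚ ♝ ♞ ♜│8
7│♟ ♟ ♟ · ♟ ♟ ♟ ♟│7
6│· · · ♟ · · · ·│6
5│· · · · · ♝ · ·│5
4│· · · · · · · ·│4
3│· ♙ ♘ · · · · ·│3
2│♙ · ♙ ♙ ♙ ♙ ♙ ♙│2
1│♖ · ♗ ♕ ♔ ♗ ♘ ♖│1
  ─────────────────
  a b c d e f g h


e8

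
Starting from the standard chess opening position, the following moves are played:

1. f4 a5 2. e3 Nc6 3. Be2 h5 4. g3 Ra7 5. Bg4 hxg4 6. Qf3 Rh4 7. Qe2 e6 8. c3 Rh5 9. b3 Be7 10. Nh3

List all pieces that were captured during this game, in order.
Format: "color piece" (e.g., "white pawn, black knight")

Tracking captures:
  hxg4: captured white bishop

white bishop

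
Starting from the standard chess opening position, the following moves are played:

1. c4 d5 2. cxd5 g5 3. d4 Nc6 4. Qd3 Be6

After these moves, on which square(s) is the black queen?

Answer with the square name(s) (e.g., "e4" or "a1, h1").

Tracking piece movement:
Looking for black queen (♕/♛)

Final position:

  a b c d e f g h
  ─────────────────
8│♜ · · ♛ ♚ ♝ ♞ ♜│8
7│♟ ♟ ♟ · ♟ ♟ · ♟│7
6│· · ♞ · ♝ · · ·│6
5│· · · ♙ · · ♟ ·│5
4│· · · ♙ · · · ·│4
3│· · · ♕ · · · ·│3
2│♙ ♙ · · ♙ ♙ ♙ ♙│2
1│♖ ♘ ♗ · ♔ ♗ ♘ ♖│1
  ─────────────────
  a b c d e f g h


d8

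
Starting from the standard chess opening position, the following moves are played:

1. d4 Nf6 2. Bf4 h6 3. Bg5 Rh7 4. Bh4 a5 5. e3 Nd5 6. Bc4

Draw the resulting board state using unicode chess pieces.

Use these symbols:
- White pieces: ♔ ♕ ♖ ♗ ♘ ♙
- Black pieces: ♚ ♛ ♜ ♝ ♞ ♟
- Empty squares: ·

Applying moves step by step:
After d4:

♜ ♞ ♝ ♛ ♚ ♝ ♞ ♜
♟ ♟ ♟ ♟ ♟ ♟ ♟ ♟
· · · · · · · ·
· · · · · · · ·
· · · ♙ · · · ·
· · · · · · · ·
♙ ♙ ♙ · ♙ ♙ ♙ ♙
♖ ♘ ♗ ♕ ♔ ♗ ♘ ♖


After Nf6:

♜ ♞ ♝ ♛ ♚ ♝ · ♜
♟ ♟ ♟ ♟ ♟ ♟ ♟ ♟
· · · · · ♞ · ·
· · · · · · · ·
· · · ♙ · · · ·
· · · · · · · ·
♙ ♙ ♙ · ♙ ♙ ♙ ♙
♖ ♘ ♗ ♕ ♔ ♗ ♘ ♖


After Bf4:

♜ ♞ ♝ ♛ ♚ ♝ · ♜
♟ ♟ ♟ ♟ ♟ ♟ ♟ ♟
· · · · · ♞ · ·
· · · · · · · ·
· · · ♙ · ♗ · ·
· · · · · · · ·
♙ ♙ ♙ · ♙ ♙ ♙ ♙
♖ ♘ · ♕ ♔ ♗ ♘ ♖


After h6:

♜ ♞ ♝ ♛ ♚ ♝ · ♜
♟ ♟ ♟ ♟ ♟ ♟ ♟ ·
· · · · · ♞ · ♟
· · · · · · · ·
· · · ♙ · ♗ · ·
· · · · · · · ·
♙ ♙ ♙ · ♙ ♙ ♙ ♙
♖ ♘ · ♕ ♔ ♗ ♘ ♖


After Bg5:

♜ ♞ ♝ ♛ ♚ ♝ · ♜
♟ ♟ ♟ ♟ ♟ ♟ ♟ ·
· · · · · ♞ · ♟
· · · · · · ♗ ·
· · · ♙ · · · ·
· · · · · · · ·
♙ ♙ ♙ · ♙ ♙ ♙ ♙
♖ ♘ · ♕ ♔ ♗ ♘ ♖


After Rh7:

♜ ♞ ♝ ♛ ♚ ♝ · ·
♟ ♟ ♟ ♟ ♟ ♟ ♟ ♜
· · · · · ♞ · ♟
· · · · · · ♗ ·
· · · ♙ · · · ·
· · · · · · · ·
♙ ♙ ♙ · ♙ ♙ ♙ ♙
♖ ♘ · ♕ ♔ ♗ ♘ ♖


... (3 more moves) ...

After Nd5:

♜ ♞ ♝ ♛ ♚ ♝ · ·
· ♟ ♟ ♟ ♟ ♟ ♟ ♜
· · · · · · · ♟
♟ · · ♞ · · · ·
· · · ♙ · · · ♗
· · · · ♙ · · ·
♙ ♙ ♙ · · ♙ ♙ ♙
♖ ♘ · ♕ ♔ ♗ ♘ ♖


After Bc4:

♜ ♞ ♝ ♛ ♚ ♝ · ·
· ♟ ♟ ♟ ♟ ♟ ♟ ♜
· · · · · · · ♟
♟ · · ♞ · · · ·
· · ♗ ♙ · · · ♗
· · · · ♙ · · ·
♙ ♙ ♙ · · ♙ ♙ ♙
♖ ♘ · ♕ ♔ · ♘ ♖



  a b c d e f g h
  ─────────────────
8│♜ ♞ ♝ ♛ ♚ ♝ · ·│8
7│· ♟ ♟ ♟ ♟ ♟ ♟ ♜│7
6│· · · · · · · ♟│6
5│♟ · · ♞ · · · ·│5
4│· · ♗ ♙ · · · ♗│4
3│· · · · ♙ · · ·│3
2│♙ ♙ ♙ · · ♙ ♙ ♙│2
1│♖ ♘ · ♕ ♔ · ♘ ♖│1
  ─────────────────
  a b c d e f g h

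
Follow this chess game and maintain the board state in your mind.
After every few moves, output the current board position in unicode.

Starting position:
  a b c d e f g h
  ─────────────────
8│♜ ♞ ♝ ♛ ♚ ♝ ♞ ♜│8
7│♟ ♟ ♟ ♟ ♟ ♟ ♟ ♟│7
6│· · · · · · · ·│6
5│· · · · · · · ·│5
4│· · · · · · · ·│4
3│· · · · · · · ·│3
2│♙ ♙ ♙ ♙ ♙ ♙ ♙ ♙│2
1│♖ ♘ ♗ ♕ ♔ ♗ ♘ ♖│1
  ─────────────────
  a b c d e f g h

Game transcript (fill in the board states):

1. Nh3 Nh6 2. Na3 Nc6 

  a b c d e f g h
  ─────────────────
8│♜ · ♝ ♛ ♚ ♝ · ♜│8
7│♟ ♟ ♟ ♟ ♟ ♟ ♟ ♟│7
6│· · ♞ · · · · ♞│6
5│· · · · · · · ·│5
4│· · · · · · · ·│4
3│♘ · · · · · · ♘│3
2│♙ ♙ ♙ ♙ ♙ ♙ ♙ ♙│2
1│♖ · ♗ ♕ ♔ ♗ · ♖│1
  ─────────────────
  a b c d e f g h

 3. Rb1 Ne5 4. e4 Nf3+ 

  a b c d e f g h
  ─────────────────
8│♜ · ♝ ♛ ♚ ♝ · ♜│8
7│♟ ♟ ♟ ♟ ♟ ♟ ♟ ♟│7
6│· · · · · · · ♞│6
5│· · · · · · · ·│5
4│· · · · ♙ · · ·│4
3│♘ · · · · ♞ · ♘│3
2│♙ ♙ ♙ ♙ · ♙ ♙ ♙│2
1│· ♖ ♗ ♕ ♔ ♗ · ♖│1
  ─────────────────
  a b c d e f g h

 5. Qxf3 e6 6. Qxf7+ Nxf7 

  a b c d e f g h
  ─────────────────
8│♜ · ♝ ♛ ♚ ♝ · ♜│8
7│♟ ♟ ♟ ♟ · ♞ ♟ ♟│7
6│· · · · ♟ · · ·│6
5│· · · · · · · ·│5
4│· · · · ♙ · · ·│4
3│♘ · · · · · · ♘│3
2│♙ ♙ ♙ ♙ · ♙ ♙ ♙│2
1│· ♖ ♗ · ♔ ♗ · ♖│1
  ─────────────────
  a b c d e f g h

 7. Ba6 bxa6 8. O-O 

  a b c d e f g h
  ─────────────────
8│♜ · ♝ ♛ ♚ ♝ · ♜│8
7│♟ · ♟ ♟ · ♞ ♟ ♟│7
6│♟ · · · ♟ · · ·│6
5│· · · · · · · ·│5
4│· · · · ♙ · · ·│4
3│♘ · · · · · · ♘│3
2│♙ ♙ ♙ ♙ · ♙ ♙ ♙│2
1│· ♖ ♗ · · ♖ ♔ ·│1
  ─────────────────
  a b c d e f g h


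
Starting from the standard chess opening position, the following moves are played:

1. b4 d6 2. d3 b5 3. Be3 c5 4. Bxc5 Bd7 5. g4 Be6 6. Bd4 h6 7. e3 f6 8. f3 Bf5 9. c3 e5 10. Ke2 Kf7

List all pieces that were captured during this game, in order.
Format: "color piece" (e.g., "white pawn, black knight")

Tracking captures:
  Bxc5: captured black pawn

black pawn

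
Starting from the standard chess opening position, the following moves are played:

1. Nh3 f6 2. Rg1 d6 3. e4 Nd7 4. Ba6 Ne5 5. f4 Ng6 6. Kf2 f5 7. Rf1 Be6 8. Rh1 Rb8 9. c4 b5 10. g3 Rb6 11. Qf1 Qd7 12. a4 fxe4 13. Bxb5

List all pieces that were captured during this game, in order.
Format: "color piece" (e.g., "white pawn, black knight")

Tracking captures:
  fxe4: captured white pawn
  Bxb5: captured black pawn

white pawn, black pawn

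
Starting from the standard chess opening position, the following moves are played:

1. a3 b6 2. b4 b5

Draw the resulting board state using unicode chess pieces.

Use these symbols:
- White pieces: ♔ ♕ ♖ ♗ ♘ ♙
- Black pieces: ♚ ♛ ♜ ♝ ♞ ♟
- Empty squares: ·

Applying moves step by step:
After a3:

♜ ♞ ♝ ♛ ♚ ♝ ♞ ♜
♟ ♟ ♟ ♟ ♟ ♟ ♟ ♟
· · · · · · · ·
· · · · · · · ·
· · · · · · · ·
♙ · · · · · · ·
· ♙ ♙ ♙ ♙ ♙ ♙ ♙
♖ ♘ ♗ ♕ ♔ ♗ ♘ ♖


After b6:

♜ ♞ ♝ ♛ ♚ ♝ ♞ ♜
♟ · ♟ ♟ ♟ ♟ ♟ ♟
· ♟ · · · · · ·
· · · · · · · ·
· · · · · · · ·
♙ · · · · · · ·
· ♙ ♙ ♙ ♙ ♙ ♙ ♙
♖ ♘ ♗ ♕ ♔ ♗ ♘ ♖


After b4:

♜ ♞ ♝ ♛ ♚ ♝ ♞ ♜
♟ · ♟ ♟ ♟ ♟ ♟ ♟
· ♟ · · · · · ·
· · · · · · · ·
· ♙ · · · · · ·
♙ · · · · · · ·
· · ♙ ♙ ♙ ♙ ♙ ♙
♖ ♘ ♗ ♕ ♔ ♗ ♘ ♖


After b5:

♜ ♞ ♝ ♛ ♚ ♝ ♞ ♜
♟ · ♟ ♟ ♟ ♟ ♟ ♟
· · · · · · · ·
· ♟ · · · · · ·
· ♙ · · · · · ·
♙ · · · · · · ·
· · ♙ ♙ ♙ ♙ ♙ ♙
♖ ♘ ♗ ♕ ♔ ♗ ♘ ♖



  a b c d e f g h
  ─────────────────
8│♜ ♞ ♝ ♛ ♚ ♝ ♞ ♜│8
7│♟ · ♟ ♟ ♟ ♟ ♟ ♟│7
6│· · · · · · · ·│6
5│· ♟ · · · · · ·│5
4│· ♙ · · · · · ·│4
3│♙ · · · · · · ·│3
2│· · ♙ ♙ ♙ ♙ ♙ ♙│2
1│♖ ♘ ♗ ♕ ♔ ♗ ♘ ♖│1
  ─────────────────
  a b c d e f g h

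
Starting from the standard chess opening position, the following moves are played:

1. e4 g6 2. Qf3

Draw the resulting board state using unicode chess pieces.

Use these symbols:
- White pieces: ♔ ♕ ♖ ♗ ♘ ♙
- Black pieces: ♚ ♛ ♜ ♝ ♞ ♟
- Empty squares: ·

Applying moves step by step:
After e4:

♜ ♞ ♝ ♛ ♚ ♝ ♞ ♜
♟ ♟ ♟ ♟ ♟ ♟ ♟ ♟
· · · · · · · ·
· · · · · · · ·
· · · · ♙ · · ·
· · · · · · · ·
♙ ♙ ♙ ♙ · ♙ ♙ ♙
♖ ♘ ♗ ♕ ♔ ♗ ♘ ♖


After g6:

♜ ♞ ♝ ♛ ♚ ♝ ♞ ♜
♟ ♟ ♟ ♟ ♟ ♟ · ♟
· · · · · · ♟ ·
· · · · · · · ·
· · · · ♙ · · ·
· · · · · · · ·
♙ ♙ ♙ ♙ · ♙ ♙ ♙
♖ ♘ ♗ ♕ ♔ ♗ ♘ ♖


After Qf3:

♜ ♞ ♝ ♛ ♚ ♝ ♞ ♜
♟ ♟ ♟ ♟ ♟ ♟ · ♟
· · · · · · ♟ ·
· · · · · · · ·
· · · · ♙ · · ·
· · · · · ♕ · ·
♙ ♙ ♙ ♙ · ♙ ♙ ♙
♖ ♘ ♗ · ♔ ♗ ♘ ♖



  a b c d e f g h
  ─────────────────
8│♜ ♞ ♝ ♛ ♚ ♝ ♞ ♜│8
7│♟ ♟ ♟ ♟ ♟ ♟ · ♟│7
6│· · · · · · ♟ ·│6
5│· · · · · · · ·│5
4│· · · · ♙ · · ·│4
3│· · · · · ♕ · ·│3
2│♙ ♙ ♙ ♙ · ♙ ♙ ♙│2
1│♖ ♘ ♗ · ♔ ♗ ♘ ♖│1
  ─────────────────
  a b c d e f g h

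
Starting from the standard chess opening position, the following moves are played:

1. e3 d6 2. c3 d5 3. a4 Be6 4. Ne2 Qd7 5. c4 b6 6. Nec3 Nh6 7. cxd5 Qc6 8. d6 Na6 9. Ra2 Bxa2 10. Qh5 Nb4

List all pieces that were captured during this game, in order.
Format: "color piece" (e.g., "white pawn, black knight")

Tracking captures:
  cxd5: captured black pawn
  Bxa2: captured white rook

black pawn, white rook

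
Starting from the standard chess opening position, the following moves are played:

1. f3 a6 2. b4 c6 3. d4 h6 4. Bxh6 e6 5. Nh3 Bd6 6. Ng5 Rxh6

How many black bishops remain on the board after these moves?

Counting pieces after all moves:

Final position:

  a b c d e f g h
  ─────────────────
8│♜ ♞ ♝ ♛ ♚ · ♞ ·│8
7│· ♟ · ♟ · ♟ ♟ ·│7
6│♟ · ♟ ♝ ♟ · · ♜│6
5│· · · · · · ♘ ·│5
4│· ♙ · ♙ · · · ·│4
3│· · · · · ♙ · ·│3
2│♙ · ♙ · ♙ · ♙ ♙│2
1│♖ ♘ · ♕ ♔ ♗ · ♖│1
  ─────────────────
  a b c d e f g h


2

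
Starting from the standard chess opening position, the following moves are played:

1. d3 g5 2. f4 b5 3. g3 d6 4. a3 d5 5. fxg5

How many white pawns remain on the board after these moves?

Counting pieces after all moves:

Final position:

  a b c d e f g h
  ─────────────────
8│♜ ♞ ♝ ♛ ♚ ♝ ♞ ♜│8
7│♟ · ♟ · ♟ ♟ · ♟│7
6│· · · · · · · ·│6
5│· ♟ · ♟ · · ♙ ·│5
4│· · · · · · · ·│4
3│♙ · · ♙ · · ♙ ·│3
2│· ♙ ♙ · ♙ · · ♙│2
1│♖ ♘ ♗ ♕ ♔ ♗ ♘ ♖│1
  ─────────────────
  a b c d e f g h


8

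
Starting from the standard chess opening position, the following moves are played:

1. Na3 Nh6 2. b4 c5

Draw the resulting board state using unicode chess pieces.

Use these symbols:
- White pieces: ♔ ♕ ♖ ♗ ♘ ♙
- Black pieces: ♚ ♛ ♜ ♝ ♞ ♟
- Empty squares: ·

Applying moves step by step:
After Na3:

♜ ♞ ♝ ♛ ♚ ♝ ♞ ♜
♟ ♟ ♟ ♟ ♟ ♟ ♟ ♟
· · · · · · · ·
· · · · · · · ·
· · · · · · · ·
♘ · · · · · · ·
♙ ♙ ♙ ♙ ♙ ♙ ♙ ♙
♖ · ♗ ♕ ♔ ♗ ♘ ♖


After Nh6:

♜ ♞ ♝ ♛ ♚ ♝ · ♜
♟ ♟ ♟ ♟ ♟ ♟ ♟ ♟
· · · · · · · ♞
· · · · · · · ·
· · · · · · · ·
♘ · · · · · · ·
♙ ♙ ♙ ♙ ♙ ♙ ♙ ♙
♖ · ♗ ♕ ♔ ♗ ♘ ♖


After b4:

♜ ♞ ♝ ♛ ♚ ♝ · ♜
♟ ♟ ♟ ♟ ♟ ♟ ♟ ♟
· · · · · · · ♞
· · · · · · · ·
· ♙ · · · · · ·
♘ · · · · · · ·
♙ · ♙ ♙ ♙ ♙ ♙ ♙
♖ · ♗ ♕ ♔ ♗ ♘ ♖


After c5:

♜ ♞ ♝ ♛ ♚ ♝ · ♜
♟ ♟ · ♟ ♟ ♟ ♟ ♟
· · · · · · · ♞
· · ♟ · · · · ·
· ♙ · · · · · ·
♘ · · · · · · ·
♙ · ♙ ♙ ♙ ♙ ♙ ♙
♖ · ♗ ♕ ♔ ♗ ♘ ♖



  a b c d e f g h
  ─────────────────
8│♜ ♞ ♝ ♛ ♚ ♝ · ♜│8
7│♟ ♟ · ♟ ♟ ♟ ♟ ♟│7
6│· · · · · · · ♞│6
5│· · ♟ · · · · ·│5
4│· ♙ · · · · · ·│4
3│♘ · · · · · · ·│3
2│♙ · ♙ ♙ ♙ ♙ ♙ ♙│2
1│♖ · ♗ ♕ ♔ ♗ ♘ ♖│1
  ─────────────────
  a b c d e f g h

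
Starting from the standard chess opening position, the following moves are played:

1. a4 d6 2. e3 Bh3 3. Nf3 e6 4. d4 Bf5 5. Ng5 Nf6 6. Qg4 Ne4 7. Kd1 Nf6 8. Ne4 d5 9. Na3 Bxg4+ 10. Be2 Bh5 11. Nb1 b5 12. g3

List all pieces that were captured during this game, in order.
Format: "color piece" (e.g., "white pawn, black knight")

Tracking captures:
  Bxg4+: captured white queen

white queen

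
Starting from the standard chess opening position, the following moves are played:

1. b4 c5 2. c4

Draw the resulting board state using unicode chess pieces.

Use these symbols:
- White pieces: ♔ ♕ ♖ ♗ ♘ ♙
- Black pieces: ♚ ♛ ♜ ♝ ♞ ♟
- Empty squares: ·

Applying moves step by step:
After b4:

♜ ♞ ♝ ♛ ♚ ♝ ♞ ♜
♟ ♟ ♟ ♟ ♟ ♟ ♟ ♟
· · · · · · · ·
· · · · · · · ·
· ♙ · · · · · ·
· · · · · · · ·
♙ · ♙ ♙ ♙ ♙ ♙ ♙
♖ ♘ ♗ ♕ ♔ ♗ ♘ ♖


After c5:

♜ ♞ ♝ ♛ ♚ ♝ ♞ ♜
♟ ♟ · ♟ ♟ ♟ ♟ ♟
· · · · · · · ·
· · ♟ · · · · ·
· ♙ · · · · · ·
· · · · · · · ·
♙ · ♙ ♙ ♙ ♙ ♙ ♙
♖ ♘ ♗ ♕ ♔ ♗ ♘ ♖


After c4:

♜ ♞ ♝ ♛ ♚ ♝ ♞ ♜
♟ ♟ · ♟ ♟ ♟ ♟ ♟
· · · · · · · ·
· · ♟ · · · · ·
· ♙ ♙ · · · · ·
· · · · · · · ·
♙ · · ♙ ♙ ♙ ♙ ♙
♖ ♘ ♗ ♕ ♔ ♗ ♘ ♖



  a b c d e f g h
  ─────────────────
8│♜ ♞ ♝ ♛ ♚ ♝ ♞ ♜│8
7│♟ ♟ · ♟ ♟ ♟ ♟ ♟│7
6│· · · · · · · ·│6
5│· · ♟ · · · · ·│5
4│· ♙ ♙ · · · · ·│4
3│· · · · · · · ·│3
2│♙ · · ♙ ♙ ♙ ♙ ♙│2
1│♖ ♘ ♗ ♕ ♔ ♗ ♘ ♖│1
  ─────────────────
  a b c d e f g h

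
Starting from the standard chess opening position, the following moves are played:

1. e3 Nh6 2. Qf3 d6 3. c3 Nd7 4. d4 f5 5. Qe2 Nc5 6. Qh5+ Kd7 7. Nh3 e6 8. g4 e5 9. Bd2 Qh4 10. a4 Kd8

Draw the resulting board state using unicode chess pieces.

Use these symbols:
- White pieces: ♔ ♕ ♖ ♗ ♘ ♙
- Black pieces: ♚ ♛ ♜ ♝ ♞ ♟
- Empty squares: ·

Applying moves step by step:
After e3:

♜ ♞ ♝ ♛ ♚ ♝ ♞ ♜
♟ ♟ ♟ ♟ ♟ ♟ ♟ ♟
· · · · · · · ·
· · · · · · · ·
· · · · · · · ·
· · · · ♙ · · ·
♙ ♙ ♙ ♙ · ♙ ♙ ♙
♖ ♘ ♗ ♕ ♔ ♗ ♘ ♖


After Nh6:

♜ ♞ ♝ ♛ ♚ ♝ · ♜
♟ ♟ ♟ ♟ ♟ ♟ ♟ ♟
· · · · · · · ♞
· · · · · · · ·
· · · · · · · ·
· · · · ♙ · · ·
♙ ♙ ♙ ♙ · ♙ ♙ ♙
♖ ♘ ♗ ♕ ♔ ♗ ♘ ♖


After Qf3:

♜ ♞ ♝ ♛ ♚ ♝ · ♜
♟ ♟ ♟ ♟ ♟ ♟ ♟ ♟
· · · · · · · ♞
· · · · · · · ·
· · · · · · · ·
· · · · ♙ ♕ · ·
♙ ♙ ♙ ♙ · ♙ ♙ ♙
♖ ♘ ♗ · ♔ ♗ ♘ ♖


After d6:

♜ ♞ ♝ ♛ ♚ ♝ · ♜
♟ ♟ ♟ · ♟ ♟ ♟ ♟
· · · ♟ · · · ♞
· · · · · · · ·
· · · · · · · ·
· · · · ♙ ♕ · ·
♙ ♙ ♙ ♙ · ♙ ♙ ♙
♖ ♘ ♗ · ♔ ♗ ♘ ♖


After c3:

♜ ♞ ♝ ♛ ♚ ♝ · ♜
♟ ♟ ♟ · ♟ ♟ ♟ ♟
· · · ♟ · · · ♞
· · · · · · · ·
· · · · · · · ·
· · ♙ · ♙ ♕ · ·
♙ ♙ · ♙ · ♙ ♙ ♙
♖ ♘ ♗ · ♔ ♗ ♘ ♖


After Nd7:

♜ · ♝ ♛ ♚ ♝ · ♜
♟ ♟ ♟ ♞ ♟ ♟ ♟ ♟
· · · ♟ · · · ♞
· · · · · · · ·
· · · · · · · ·
· · ♙ · ♙ ♕ · ·
♙ ♙ · ♙ · ♙ ♙ ♙
♖ ♘ ♗ · ♔ ♗ ♘ ♖


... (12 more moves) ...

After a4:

♜ · ♝ · · ♝ · ♜
♟ ♟ ♟ ♚ · · ♟ ♟
· · · ♟ · · · ♞
· · ♞ · ♟ ♟ · ♕
♙ · · ♙ · · ♙ ♛
· · ♙ · ♙ · · ♘
· ♙ · ♗ · ♙ · ♙
♖ ♘ · · ♔ ♗ · ♖


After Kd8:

♜ · ♝ ♚ · ♝ · ♜
♟ ♟ ♟ · · · ♟ ♟
· · · ♟ · · · ♞
· · ♞ · ♟ ♟ · ♕
♙ · · ♙ · · ♙ ♛
· · ♙ · ♙ · · ♘
· ♙ · ♗ · ♙ · ♙
♖ ♘ · · ♔ ♗ · ♖



  a b c d e f g h
  ─────────────────
8│♜ · ♝ ♚ · ♝ · ♜│8
7│♟ ♟ ♟ · · · ♟ ♟│7
6│· · · ♟ · · · ♞│6
5│· · ♞ · ♟ ♟ · ♕│5
4│♙ · · ♙ · · ♙ ♛│4
3│· · ♙ · ♙ · · ♘│3
2│· ♙ · ♗ · ♙ · ♙│2
1│♖ ♘ · · ♔ ♗ · ♖│1
  ─────────────────
  a b c d e f g h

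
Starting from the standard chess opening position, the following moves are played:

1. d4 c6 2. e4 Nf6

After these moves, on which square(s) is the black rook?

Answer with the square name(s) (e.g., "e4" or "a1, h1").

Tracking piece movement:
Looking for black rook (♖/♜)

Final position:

  a b c d e f g h
  ─────────────────
8│♜ ♞ ♝ ♛ ♚ ♝ · ♜│8
7│♟ ♟ · ♟ ♟ ♟ ♟ ♟│7
6│· · ♟ · · ♞ · ·│6
5│· · · · · · · ·│5
4│· · · ♙ ♙ · · ·│4
3│· · · · · · · ·│3
2│♙ ♙ ♙ · · ♙ ♙ ♙│2
1│♖ ♘ ♗ ♕ ♔ ♗ ♘ ♖│1
  ─────────────────
  a b c d e f g h


a8, h8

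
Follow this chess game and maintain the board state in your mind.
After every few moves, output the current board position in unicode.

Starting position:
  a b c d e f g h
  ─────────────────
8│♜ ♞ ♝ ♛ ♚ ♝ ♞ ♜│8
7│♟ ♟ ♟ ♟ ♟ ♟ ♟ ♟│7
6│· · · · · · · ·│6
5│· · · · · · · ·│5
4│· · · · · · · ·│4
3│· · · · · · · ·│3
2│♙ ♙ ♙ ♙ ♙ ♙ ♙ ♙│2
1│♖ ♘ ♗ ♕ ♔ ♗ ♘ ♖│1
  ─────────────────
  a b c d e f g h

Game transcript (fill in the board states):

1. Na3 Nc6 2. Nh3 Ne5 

  a b c d e f g h
  ─────────────────
8│♜ · ♝ ♛ ♚ ♝ ♞ ♜│8
7│♟ ♟ ♟ ♟ ♟ ♟ ♟ ♟│7
6│· · · · · · · ·│6
5│· · · · ♞ · · ·│5
4│· · · · · · · ·│4
3│♘ · · · · · · ♘│3
2│♙ ♙ ♙ ♙ ♙ ♙ ♙ ♙│2
1│♖ · ♗ ♕ ♔ ♗ · ♖│1
  ─────────────────
  a b c d e f g h

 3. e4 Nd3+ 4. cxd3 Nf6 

  a b c d e f g h
  ─────────────────
8│♜ · ♝ ♛ ♚ ♝ · ♜│8
7│♟ ♟ ♟ ♟ ♟ ♟ ♟ ♟│7
6│· · · · · ♞ · ·│6
5│· · · · · · · ·│5
4│· · · · ♙ · · ·│4
3│♘ · · ♙ · · · ♘│3
2│♙ ♙ · ♙ · ♙ ♙ ♙│2
1│♖ · ♗ ♕ ♔ ♗ · ♖│1
  ─────────────────
  a b c d e f g h

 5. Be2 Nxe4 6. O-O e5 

  a b c d e f g h
  ─────────────────
8│♜ · ♝ ♛ ♚ ♝ · ♜│8
7│♟ ♟ ♟ ♟ · ♟ ♟ ♟│7
6│· · · · · · · ·│6
5│· · · · ♟ · · ·│5
4│· · · · ♞ · · ·│4
3│♘ · · ♙ · · · ♘│3
2│♙ ♙ · ♙ ♗ ♙ ♙ ♙│2
1│♖ · ♗ ♕ · ♖ ♔ ·│1
  ─────────────────
  a b c d e f g h

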